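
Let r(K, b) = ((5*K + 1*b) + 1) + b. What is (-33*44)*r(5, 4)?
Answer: -49368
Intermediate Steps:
r(K, b) = 1 + 2*b + 5*K (r(K, b) = ((5*K + b) + 1) + b = ((b + 5*K) + 1) + b = (1 + b + 5*K) + b = 1 + 2*b + 5*K)
(-33*44)*r(5, 4) = (-33*44)*(1 + 2*4 + 5*5) = -1452*(1 + 8 + 25) = -1452*34 = -49368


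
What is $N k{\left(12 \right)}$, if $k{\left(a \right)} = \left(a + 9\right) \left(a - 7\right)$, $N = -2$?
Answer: $-210$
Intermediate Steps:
$k{\left(a \right)} = \left(-7 + a\right) \left(9 + a\right)$ ($k{\left(a \right)} = \left(9 + a\right) \left(-7 + a\right) = \left(-7 + a\right) \left(9 + a\right)$)
$N k{\left(12 \right)} = - 2 \left(-63 + 12^{2} + 2 \cdot 12\right) = - 2 \left(-63 + 144 + 24\right) = \left(-2\right) 105 = -210$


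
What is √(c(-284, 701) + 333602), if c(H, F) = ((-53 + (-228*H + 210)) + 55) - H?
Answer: 5*√15954 ≈ 631.55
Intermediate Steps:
c(H, F) = 212 - 229*H (c(H, F) = ((-53 + (210 - 228*H)) + 55) - H = ((157 - 228*H) + 55) - H = (212 - 228*H) - H = 212 - 229*H)
√(c(-284, 701) + 333602) = √((212 - 229*(-284)) + 333602) = √((212 + 65036) + 333602) = √(65248 + 333602) = √398850 = 5*√15954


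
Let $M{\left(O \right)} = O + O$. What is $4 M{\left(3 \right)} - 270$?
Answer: $-246$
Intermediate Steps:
$M{\left(O \right)} = 2 O$
$4 M{\left(3 \right)} - 270 = 4 \cdot 2 \cdot 3 - 270 = 4 \cdot 6 - 270 = 24 - 270 = -246$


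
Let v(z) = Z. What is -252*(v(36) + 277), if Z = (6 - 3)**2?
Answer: -72072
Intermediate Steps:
Z = 9 (Z = 3**2 = 9)
v(z) = 9
-252*(v(36) + 277) = -252*(9 + 277) = -252*286 = -72072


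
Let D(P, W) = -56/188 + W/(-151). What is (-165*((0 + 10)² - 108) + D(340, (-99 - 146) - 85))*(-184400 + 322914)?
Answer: 1299460226104/7097 ≈ 1.8310e+8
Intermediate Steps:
D(P, W) = -14/47 - W/151 (D(P, W) = -56*1/188 + W*(-1/151) = -14/47 - W/151)
(-165*((0 + 10)² - 108) + D(340, (-99 - 146) - 85))*(-184400 + 322914) = (-165*((0 + 10)² - 108) + (-14/47 - ((-99 - 146) - 85)/151))*(-184400 + 322914) = (-165*(10² - 108) + (-14/47 - (-245 - 85)/151))*138514 = (-165*(100 - 108) + (-14/47 - 1/151*(-330)))*138514 = (-165*(-8) + (-14/47 + 330/151))*138514 = (1320 + 13396/7097)*138514 = (9381436/7097)*138514 = 1299460226104/7097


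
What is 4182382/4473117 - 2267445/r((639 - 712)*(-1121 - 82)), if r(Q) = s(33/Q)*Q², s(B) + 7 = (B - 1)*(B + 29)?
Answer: 128984494800240283/137949545366675163 ≈ 0.93501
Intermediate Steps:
s(B) = -7 + (-1 + B)*(29 + B) (s(B) = -7 + (B - 1)*(B + 29) = -7 + (-1 + B)*(29 + B))
r(Q) = Q²*(-36 + 924/Q + 1089/Q²) (r(Q) = (-36 + (33/Q)² + 28*(33/Q))*Q² = (-36 + 1089/Q² + 924/Q)*Q² = (-36 + 924/Q + 1089/Q²)*Q² = Q²*(-36 + 924/Q + 1089/Q²))
4182382/4473117 - 2267445/r((639 - 712)*(-1121 - 82)) = 4182382/4473117 - 2267445/(1089 - 36*(-1121 - 82)²*(639 - 712)² + 924*((639 - 712)*(-1121 - 82))) = 4182382*(1/4473117) - 2267445/(1089 - 36*(-73*(-1203))² + 924*(-73*(-1203))) = 4182382/4473117 - 2267445/(1089 - 36*87819² + 924*87819) = 4182382/4473117 - 2267445/(1089 - 36*7712176761 + 81144756) = 4182382/4473117 - 2267445/(1089 - 277638363396 + 81144756) = 4182382/4473117 - 2267445/(-277557217551) = 4182382/4473117 - 2267445*(-1/277557217551) = 4182382/4473117 + 755815/92519072517 = 128984494800240283/137949545366675163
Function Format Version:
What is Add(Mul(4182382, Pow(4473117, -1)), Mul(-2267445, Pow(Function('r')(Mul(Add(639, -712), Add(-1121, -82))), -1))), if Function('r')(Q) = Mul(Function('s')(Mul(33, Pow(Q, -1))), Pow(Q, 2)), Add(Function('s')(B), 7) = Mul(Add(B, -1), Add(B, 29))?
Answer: Rational(128984494800240283, 137949545366675163) ≈ 0.93501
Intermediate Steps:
Function('s')(B) = Add(-7, Mul(Add(-1, B), Add(29, B))) (Function('s')(B) = Add(-7, Mul(Add(B, -1), Add(B, 29))) = Add(-7, Mul(Add(-1, B), Add(29, B))))
Function('r')(Q) = Mul(Pow(Q, 2), Add(-36, Mul(924, Pow(Q, -1)), Mul(1089, Pow(Q, -2)))) (Function('r')(Q) = Mul(Add(-36, Pow(Mul(33, Pow(Q, -1)), 2), Mul(28, Mul(33, Pow(Q, -1)))), Pow(Q, 2)) = Mul(Add(-36, Mul(1089, Pow(Q, -2)), Mul(924, Pow(Q, -1))), Pow(Q, 2)) = Mul(Add(-36, Mul(924, Pow(Q, -1)), Mul(1089, Pow(Q, -2))), Pow(Q, 2)) = Mul(Pow(Q, 2), Add(-36, Mul(924, Pow(Q, -1)), Mul(1089, Pow(Q, -2)))))
Add(Mul(4182382, Pow(4473117, -1)), Mul(-2267445, Pow(Function('r')(Mul(Add(639, -712), Add(-1121, -82))), -1))) = Add(Mul(4182382, Pow(4473117, -1)), Mul(-2267445, Pow(Add(1089, Mul(-36, Pow(Mul(Add(639, -712), Add(-1121, -82)), 2)), Mul(924, Mul(Add(639, -712), Add(-1121, -82)))), -1))) = Add(Mul(4182382, Rational(1, 4473117)), Mul(-2267445, Pow(Add(1089, Mul(-36, Pow(Mul(-73, -1203), 2)), Mul(924, Mul(-73, -1203))), -1))) = Add(Rational(4182382, 4473117), Mul(-2267445, Pow(Add(1089, Mul(-36, Pow(87819, 2)), Mul(924, 87819)), -1))) = Add(Rational(4182382, 4473117), Mul(-2267445, Pow(Add(1089, Mul(-36, 7712176761), 81144756), -1))) = Add(Rational(4182382, 4473117), Mul(-2267445, Pow(Add(1089, -277638363396, 81144756), -1))) = Add(Rational(4182382, 4473117), Mul(-2267445, Pow(-277557217551, -1))) = Add(Rational(4182382, 4473117), Mul(-2267445, Rational(-1, 277557217551))) = Add(Rational(4182382, 4473117), Rational(755815, 92519072517)) = Rational(128984494800240283, 137949545366675163)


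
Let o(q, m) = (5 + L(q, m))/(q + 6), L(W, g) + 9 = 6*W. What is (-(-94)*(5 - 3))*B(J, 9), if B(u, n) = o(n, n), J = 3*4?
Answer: 1880/3 ≈ 626.67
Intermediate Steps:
J = 12
L(W, g) = -9 + 6*W
o(q, m) = (-4 + 6*q)/(6 + q) (o(q, m) = (5 + (-9 + 6*q))/(q + 6) = (-4 + 6*q)/(6 + q))
B(u, n) = 2*(-2 + 3*n)/(6 + n)
(-(-94)*(5 - 3))*B(J, 9) = (-(-94)*(5 - 3))*(2*(-2 + 3*9)/(6 + 9)) = (-(-94)*2)*(2*(-2 + 27)/15) = (-94*(-2))*(2*(1/15)*25) = 188*(10/3) = 1880/3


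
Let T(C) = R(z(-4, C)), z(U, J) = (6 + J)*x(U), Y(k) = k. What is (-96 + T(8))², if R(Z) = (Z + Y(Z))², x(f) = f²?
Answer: 40243569664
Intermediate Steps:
z(U, J) = U²*(6 + J) (z(U, J) = (6 + J)*U² = U²*(6 + J))
R(Z) = 4*Z² (R(Z) = (Z + Z)² = (2*Z)² = 4*Z²)
T(C) = 4*(96 + 16*C)² (T(C) = 4*((-4)²*(6 + C))² = 4*(16*(6 + C))² = 4*(96 + 16*C)²)
(-96 + T(8))² = (-96 + 1024*(6 + 8)²)² = (-96 + 1024*14²)² = (-96 + 1024*196)² = (-96 + 200704)² = 200608² = 40243569664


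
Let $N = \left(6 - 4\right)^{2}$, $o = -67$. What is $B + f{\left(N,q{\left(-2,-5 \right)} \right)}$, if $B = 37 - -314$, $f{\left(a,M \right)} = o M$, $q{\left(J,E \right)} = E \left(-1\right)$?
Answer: $16$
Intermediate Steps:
$q{\left(J,E \right)} = - E$
$N = 4$ ($N = 2^{2} = 4$)
$f{\left(a,M \right)} = - 67 M$
$B = 351$ ($B = 37 + 314 = 351$)
$B + f{\left(N,q{\left(-2,-5 \right)} \right)} = 351 - 67 \left(\left(-1\right) \left(-5\right)\right) = 351 - 335 = 16$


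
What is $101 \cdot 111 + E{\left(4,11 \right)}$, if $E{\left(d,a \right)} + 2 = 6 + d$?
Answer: $11219$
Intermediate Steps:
$E{\left(d,a \right)} = 4 + d$ ($E{\left(d,a \right)} = -2 + \left(6 + d\right) = 4 + d$)
$101 \cdot 111 + E{\left(4,11 \right)} = 101 \cdot 111 + \left(4 + 4\right) = 11211 + 8 = 11219$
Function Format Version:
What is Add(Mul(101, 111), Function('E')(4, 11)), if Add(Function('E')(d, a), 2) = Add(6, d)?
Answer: 11219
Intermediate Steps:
Function('E')(d, a) = Add(4, d) (Function('E')(d, a) = Add(-2, Add(6, d)) = Add(4, d))
Add(Mul(101, 111), Function('E')(4, 11)) = Add(Mul(101, 111), Add(4, 4)) = Add(11211, 8) = 11219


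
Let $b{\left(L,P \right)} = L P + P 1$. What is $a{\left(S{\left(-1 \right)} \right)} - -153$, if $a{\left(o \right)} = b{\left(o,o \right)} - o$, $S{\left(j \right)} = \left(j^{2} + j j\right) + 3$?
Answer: $178$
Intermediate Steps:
$b{\left(L,P \right)} = P + L P$ ($b{\left(L,P \right)} = L P + P = P + L P$)
$S{\left(j \right)} = 3 + 2 j^{2}$ ($S{\left(j \right)} = \left(j^{2} + j^{2}\right) + 3 = 2 j^{2} + 3 = 3 + 2 j^{2}$)
$a{\left(o \right)} = - o + o \left(1 + o\right)$ ($a{\left(o \right)} = o \left(1 + o\right) - o = - o + o \left(1 + o\right)$)
$a{\left(S{\left(-1 \right)} \right)} - -153 = \left(3 + 2 \left(-1\right)^{2}\right)^{2} - -153 = \left(3 + 2 \cdot 1\right)^{2} + 153 = \left(3 + 2\right)^{2} + 153 = 5^{2} + 153 = 25 + 153 = 178$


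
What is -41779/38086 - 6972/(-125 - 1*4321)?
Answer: 13297693/28221726 ≈ 0.47119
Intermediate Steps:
-41779/38086 - 6972/(-125 - 1*4321) = -41779*1/38086 - 6972/(-125 - 4321) = -41779/38086 - 6972/(-4446) = -41779/38086 - 6972*(-1/4446) = -41779/38086 + 1162/741 = 13297693/28221726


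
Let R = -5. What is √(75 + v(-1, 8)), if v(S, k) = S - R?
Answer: √79 ≈ 8.8882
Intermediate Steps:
v(S, k) = 5 + S (v(S, k) = S - 1*(-5) = S + 5 = 5 + S)
√(75 + v(-1, 8)) = √(75 + (5 - 1)) = √(75 + 4) = √79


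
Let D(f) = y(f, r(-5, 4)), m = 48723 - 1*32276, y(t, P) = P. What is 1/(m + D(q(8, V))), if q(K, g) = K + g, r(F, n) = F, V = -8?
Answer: 1/16442 ≈ 6.0820e-5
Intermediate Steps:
m = 16447 (m = 48723 - 32276 = 16447)
D(f) = -5
1/(m + D(q(8, V))) = 1/(16447 - 5) = 1/16442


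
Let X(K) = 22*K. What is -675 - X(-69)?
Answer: 843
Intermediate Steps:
-675 - X(-69) = -675 - 22*(-69) = -675 - 1*(-1518) = -675 + 1518 = 843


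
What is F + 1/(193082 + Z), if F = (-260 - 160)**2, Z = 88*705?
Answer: 45003520801/255122 ≈ 1.7640e+5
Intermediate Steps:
Z = 62040
F = 176400 (F = (-420)**2 = 176400)
F + 1/(193082 + Z) = 176400 + 1/(193082 + 62040) = 176400 + 1/255122 = 45003520801/255122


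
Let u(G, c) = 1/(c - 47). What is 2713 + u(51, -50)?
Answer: 263160/97 ≈ 2713.0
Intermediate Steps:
u(G, c) = 1/(-47 + c)
2713 + u(51, -50) = 2713 + 1/(-47 - 50) = 2713 + 1/(-97) = 2713 - 1/97 = 263160/97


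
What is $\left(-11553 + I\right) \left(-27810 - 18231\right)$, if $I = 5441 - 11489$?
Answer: $810367641$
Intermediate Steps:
$I = -6048$ ($I = 5441 - 11489 = -6048$)
$\left(-11553 + I\right) \left(-27810 - 18231\right) = \left(-11553 - 6048\right) \left(-27810 - 18231\right) = \left(-17601\right) \left(-46041\right) = 810367641$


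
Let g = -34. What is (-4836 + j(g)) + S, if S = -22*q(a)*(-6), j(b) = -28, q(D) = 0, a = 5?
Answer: -4864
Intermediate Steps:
S = 0 (S = -22*0*(-6) = 0*(-6) = 0)
(-4836 + j(g)) + S = (-4836 - 28) + 0 = -4864 + 0 = -4864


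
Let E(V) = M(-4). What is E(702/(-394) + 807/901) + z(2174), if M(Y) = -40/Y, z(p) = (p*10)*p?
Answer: 47262770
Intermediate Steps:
z(p) = 10*p**2 (z(p) = (10*p)*p = 10*p**2)
E(V) = 10 (E(V) = -40/(-4) = -40*(-1/4) = 10)
E(702/(-394) + 807/901) + z(2174) = 10 + 10*2174**2 = 10 + 10*4726276 = 10 + 47262760 = 47262770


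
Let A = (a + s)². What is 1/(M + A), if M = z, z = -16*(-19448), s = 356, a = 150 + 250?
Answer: 1/882704 ≈ 1.1329e-6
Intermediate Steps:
a = 400
z = 311168
M = 311168
A = 571536 (A = (400 + 356)² = 756² = 571536)
1/(M + A) = 1/(311168 + 571536) = 1/882704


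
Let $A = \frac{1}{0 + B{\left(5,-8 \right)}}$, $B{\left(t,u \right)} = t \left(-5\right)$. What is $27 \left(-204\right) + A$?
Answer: $- \frac{137701}{25} \approx -5508.0$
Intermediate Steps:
$B{\left(t,u \right)} = - 5 t$
$A = - \frac{1}{25}$ ($A = \frac{1}{0 - 25} = \frac{1}{-25} = - \frac{1}{25} \approx -0.04$)
$27 \left(-204\right) + A = 27 \left(-204\right) - \frac{1}{25} = -5508 - \frac{1}{25} = - \frac{137701}{25}$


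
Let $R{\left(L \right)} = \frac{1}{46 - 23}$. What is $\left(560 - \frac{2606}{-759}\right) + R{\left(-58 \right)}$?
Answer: $\frac{427679}{759} \approx 563.48$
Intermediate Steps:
$R{\left(L \right)} = \frac{1}{23}$
$\left(560 - \frac{2606}{-759}\right) + R{\left(-58 \right)} = \left(560 - \frac{2606}{-759}\right) + \frac{1}{23} = \left(560 - - \frac{2606}{759}\right) + \frac{1}{23} = \left(560 + \frac{2606}{759}\right) + \frac{1}{23} = \frac{427646}{759} + \frac{1}{23} = \frac{427679}{759}$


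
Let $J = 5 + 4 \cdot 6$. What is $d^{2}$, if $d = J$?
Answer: $841$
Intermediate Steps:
$J = 29$ ($J = 5 + 24 = 29$)
$d = 29$
$d^{2} = 29^{2} = 841$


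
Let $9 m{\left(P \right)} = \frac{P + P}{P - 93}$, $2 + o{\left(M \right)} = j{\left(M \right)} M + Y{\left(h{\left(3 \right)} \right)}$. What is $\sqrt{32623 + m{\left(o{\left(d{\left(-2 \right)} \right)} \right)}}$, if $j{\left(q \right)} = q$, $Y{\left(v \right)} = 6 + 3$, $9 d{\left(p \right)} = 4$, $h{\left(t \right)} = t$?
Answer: $\frac{\sqrt{141819440138}}{2085} \approx 180.62$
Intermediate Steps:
$d{\left(p \right)} = \frac{4}{9}$ ($d{\left(p \right)} = \frac{1}{9} \cdot 4 = \frac{4}{9}$)
$Y{\left(v \right)} = 9$
$o{\left(M \right)} = 7 + M^{2}$ ($o{\left(M \right)} = -2 + \left(M M + 9\right) = -2 + \left(M^{2} + 9\right) = -2 + \left(9 + M^{2}\right) = 7 + M^{2}$)
$m{\left(P \right)} = \frac{2 P}{9 \left(-93 + P\right)}$ ($m{\left(P \right)} = \frac{\left(P + P\right) \frac{1}{P - 93}}{9} = \frac{2 P \frac{1}{-93 + P}}{9} = \frac{2 P}{9 \left(-93 + P\right)}$)
$\sqrt{32623 + m{\left(o{\left(d{\left(-2 \right)} \right)} \right)}} = \sqrt{32623 + \frac{2 \left(7 + \left(\frac{4}{9}\right)^{2}\right)}{9 \left(-93 + \left(7 + \left(\frac{4}{9}\right)^{2}\right)\right)}} = \sqrt{32623 + \frac{2 \left(7 + \frac{16}{81}\right)}{9 \left(-93 + \left(7 + \frac{16}{81}\right)\right)}} = \sqrt{32623 + \frac{2}{9} \cdot \frac{583}{81} \frac{1}{-93 + \frac{583}{81}}} = \sqrt{32623 + \frac{2}{9} \cdot \frac{583}{81} \frac{1}{- \frac{6950}{81}}} = \sqrt{32623 + \frac{2}{9} \cdot \frac{583}{81} \left(- \frac{81}{6950}\right)} = \sqrt{32623 - \frac{583}{31275}} = \sqrt{\frac{1020283742}{31275}} = \frac{\sqrt{141819440138}}{2085}$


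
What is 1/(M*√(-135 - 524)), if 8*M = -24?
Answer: I*√659/1977 ≈ 0.012985*I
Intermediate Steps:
M = -3 (M = (⅛)*(-24) = -3)
1/(M*√(-135 - 524)) = 1/(-3*√(-135 - 524)) = 1/(-3*I*√659) = I*√659/1977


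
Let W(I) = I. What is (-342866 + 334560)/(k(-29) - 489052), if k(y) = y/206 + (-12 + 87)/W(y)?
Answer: 49620044/2921612939 ≈ 0.016984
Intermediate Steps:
k(y) = 75/y + y/206 (k(y) = y/206 + (-12 + 87)/y = y*(1/206) + 75/y = y/206 + 75/y = 75/y + y/206)
(-342866 + 334560)/(k(-29) - 489052) = (-342866 + 334560)/((75/(-29) + (1/206)*(-29)) - 489052) = -8306/((75*(-1/29) - 29/206) - 489052) = -8306/((-75/29 - 29/206) - 489052) = -8306/(-16291/5974 - 489052) = -8306/(-2921612939/5974) = -8306*(-5974/2921612939) = 49620044/2921612939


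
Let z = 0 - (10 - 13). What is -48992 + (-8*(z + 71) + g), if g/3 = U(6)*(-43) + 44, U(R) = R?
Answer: -50226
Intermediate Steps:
z = 3 (z = 0 - 1*(-3) = 0 + 3 = 3)
g = -642 (g = 3*(6*(-43) + 44) = 3*(-258 + 44) = 3*(-214) = -642)
-48992 + (-8*(z + 71) + g) = -48992 + (-8*(3 + 71) - 642) = -48992 + (-8*74 - 642) = -48992 + (-592 - 642) = -48992 - 1234 = -50226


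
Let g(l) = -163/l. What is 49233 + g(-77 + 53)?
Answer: 1181755/24 ≈ 49240.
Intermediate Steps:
49233 + g(-77 + 53) = 49233 - 163/(-77 + 53) = 49233 - 163/(-24) = 49233 - 163*(-1/24) = 49233 + 163/24 = 1181755/24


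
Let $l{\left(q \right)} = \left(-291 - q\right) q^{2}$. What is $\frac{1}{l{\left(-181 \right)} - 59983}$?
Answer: $- \frac{1}{3663693} \approx -2.7295 \cdot 10^{-7}$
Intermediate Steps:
$l{\left(q \right)} = q^{2} \left(-291 - q\right)$
$\frac{1}{l{\left(-181 \right)} - 59983} = \frac{1}{\left(-181\right)^{2} \left(-291 - -181\right) - 59983} = \frac{1}{32761 \left(-291 + 181\right) - 59983} = \frac{1}{32761 \left(-110\right) - 59983} = \frac{1}{-3603710 - 59983} = \frac{1}{-3663693} = - \frac{1}{3663693}$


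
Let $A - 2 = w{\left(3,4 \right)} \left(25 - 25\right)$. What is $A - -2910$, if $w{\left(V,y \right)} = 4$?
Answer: $2912$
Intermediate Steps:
$A = 2$ ($A = 2 + 4 \left(25 - 25\right) = 2 + 4 \cdot 0 = 2 + 0 = 2$)
$A - -2910 = 2 - -2910 = 2 + 2910 = 2912$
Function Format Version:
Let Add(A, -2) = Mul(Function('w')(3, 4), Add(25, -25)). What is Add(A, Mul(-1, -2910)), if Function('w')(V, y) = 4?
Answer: 2912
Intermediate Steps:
A = 2 (A = Add(2, Mul(4, Add(25, -25))) = Add(2, Mul(4, 0)) = Add(2, 0) = 2)
Add(A, Mul(-1, -2910)) = Add(2, Mul(-1, -2910)) = Add(2, 2910) = 2912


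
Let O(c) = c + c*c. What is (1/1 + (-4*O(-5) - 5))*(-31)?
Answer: 2604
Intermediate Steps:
O(c) = c + c²
(1/1 + (-4*O(-5) - 5))*(-31) = (1/1 + (-(-20)*(1 - 5) - 5))*(-31) = (1 + (-(-20)*(-4) - 5))*(-31) = (1 + (-4*20 - 5))*(-31) = (1 + (-80 - 5))*(-31) = (1 - 85)*(-31) = -84*(-31) = 2604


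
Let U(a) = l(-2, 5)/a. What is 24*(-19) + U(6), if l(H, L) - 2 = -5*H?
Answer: -454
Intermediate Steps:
l(H, L) = 2 - 5*H
U(a) = 12/a (U(a) = (2 - 5*(-2))/a = (2 + 10)/a = 12/a)
24*(-19) + U(6) = 24*(-19) + 12/6 = -456 + 12*(1/6) = -456 + 2 = -454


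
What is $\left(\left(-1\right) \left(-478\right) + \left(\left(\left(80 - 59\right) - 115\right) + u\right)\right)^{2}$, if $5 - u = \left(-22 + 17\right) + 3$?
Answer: $152881$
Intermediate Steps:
$u = 7$ ($u = 5 - \left(\left(-22 + 17\right) + 3\right) = 5 - \left(-5 + 3\right) = 5 - -2 = 5 + 2 = 7$)
$\left(\left(-1\right) \left(-478\right) + \left(\left(\left(80 - 59\right) - 115\right) + u\right)\right)^{2} = \left(\left(-1\right) \left(-478\right) + \left(\left(\left(80 - 59\right) - 115\right) + 7\right)\right)^{2} = \left(478 + \left(\left(21 - 115\right) + 7\right)\right)^{2} = \left(478 + \left(-94 + 7\right)\right)^{2} = \left(478 - 87\right)^{2} = 391^{2} = 152881$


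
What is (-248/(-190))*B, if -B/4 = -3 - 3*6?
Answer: 10416/95 ≈ 109.64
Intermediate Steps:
B = 84 (B = -4*(-3 - 3*6) = -4*(-3 - 18) = -4*(-21) = 84)
(-248/(-190))*B = -248/(-190)*84 = -248*(-1/190)*84 = (124/95)*84 = 10416/95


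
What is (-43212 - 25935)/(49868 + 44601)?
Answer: -69147/94469 ≈ -0.73195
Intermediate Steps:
(-43212 - 25935)/(49868 + 44601) = -69147/94469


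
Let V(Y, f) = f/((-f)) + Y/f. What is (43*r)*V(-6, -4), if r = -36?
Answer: -774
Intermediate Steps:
V(Y, f) = -1 + Y/f (V(Y, f) = f*(-1/f) + Y/f = -1 + Y/f)
(43*r)*V(-6, -4) = (43*(-36))*((-6 - 1*(-4))/(-4)) = -(-387)*(-6 + 4) = -(-387)*(-2) = -1548*½ = -774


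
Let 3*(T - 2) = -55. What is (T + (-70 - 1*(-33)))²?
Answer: 25600/9 ≈ 2844.4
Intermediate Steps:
T = -49/3 (T = 2 + (⅓)*(-55) = 2 - 55/3 = -49/3 ≈ -16.333)
(T + (-70 - 1*(-33)))² = (-49/3 + (-70 - 1*(-33)))² = (-49/3 + (-70 + 33))² = (-49/3 - 37)² = (-160/3)² = 25600/9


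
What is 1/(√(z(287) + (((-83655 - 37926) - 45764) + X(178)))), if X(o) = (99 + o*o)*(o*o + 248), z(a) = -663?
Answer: √253681687/507363374 ≈ 3.1392e-5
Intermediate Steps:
X(o) = (99 + o²)*(248 + o²) (X(o) = (99 + o²)*(o² + 248) = (99 + o²)*(248 + o²))
1/(√(z(287) + (((-83655 - 37926) - 45764) + X(178)))) = 1/(√(-663 + (((-83655 - 37926) - 45764) + (24552 + 178⁴ + 347*178²)))) = 1/(√(-663 + ((-121581 - 45764) + (24552 + 1003875856 + 347*31684)))) = 1/(√(-663 + (-167345 + (24552 + 1003875856 + 10994348)))) = 1/(√(-663 + (-167345 + 1014894756))) = 1/(√(-663 + 1014727411)) = 1/(√1014726748) = 1/(2*√253681687) = √253681687/507363374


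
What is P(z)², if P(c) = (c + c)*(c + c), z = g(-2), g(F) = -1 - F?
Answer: 16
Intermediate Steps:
z = 1 (z = -1 - 1*(-2) = -1 + 2 = 1)
P(c) = 4*c² (P(c) = (2*c)*(2*c) = 4*c²)
P(z)² = (4*1²)² = (4*1)² = 4² = 16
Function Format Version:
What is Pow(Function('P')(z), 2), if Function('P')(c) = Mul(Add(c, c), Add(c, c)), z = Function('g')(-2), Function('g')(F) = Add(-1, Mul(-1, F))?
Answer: 16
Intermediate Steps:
z = 1 (z = Add(-1, Mul(-1, -2)) = Add(-1, 2) = 1)
Function('P')(c) = Mul(4, Pow(c, 2)) (Function('P')(c) = Mul(Mul(2, c), Mul(2, c)) = Mul(4, Pow(c, 2)))
Pow(Function('P')(z), 2) = Pow(Mul(4, Pow(1, 2)), 2) = Pow(Mul(4, 1), 2) = Pow(4, 2) = 16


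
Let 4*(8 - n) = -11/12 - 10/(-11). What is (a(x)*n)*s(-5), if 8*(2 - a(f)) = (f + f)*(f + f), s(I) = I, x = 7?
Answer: 316875/352 ≈ 900.21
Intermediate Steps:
a(f) = 2 - f²/2 (a(f) = 2 - (f + f)*(f + f)/8 = 2 - 2*f*2*f/8 = 2 - f²/2)
n = 4225/528 (n = 8 - (-11/12 - 10/(-11))/4 = 8 - (-11*1/12 - 10*(-1/11))/4 = 8 - (-11/12 + 10/11)/4 = 8 - ¼*(-1/132) = 8 + 1/528 = 4225/528 ≈ 8.0019)
(a(x)*n)*s(-5) = ((2 - ½*7²)*(4225/528))*(-5) = ((2 - ½*49)*(4225/528))*(-5) = ((2 - 49/2)*(4225/528))*(-5) = -45/2*4225/528*(-5) = -63375/352*(-5) = 316875/352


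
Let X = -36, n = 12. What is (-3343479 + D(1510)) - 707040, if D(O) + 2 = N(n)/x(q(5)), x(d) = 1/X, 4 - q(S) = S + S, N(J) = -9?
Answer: -4050197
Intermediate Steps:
q(S) = 4 - 2*S (q(S) = 4 - (S + S) = 4 - 2*S)
x(d) = -1/36 (x(d) = 1/(-36) = -1/36)
D(O) = 322 (D(O) = -2 - 9/(-1/36) = -2 - 9*(-36) = -2 + 324 = 322)
(-3343479 + D(1510)) - 707040 = (-3343479 + 322) - 707040 = -3343157 - 707040 = -4050197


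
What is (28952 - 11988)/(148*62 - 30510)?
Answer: -8482/10667 ≈ -0.79516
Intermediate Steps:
(28952 - 11988)/(148*62 - 30510) = 16964/(9176 - 30510) = 16964/(-21334) = 16964*(-1/21334) = -8482/10667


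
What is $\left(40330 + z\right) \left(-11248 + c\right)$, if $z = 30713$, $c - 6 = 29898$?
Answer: $1325378208$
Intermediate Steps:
$c = 29904$ ($c = 6 + 29898 = 29904$)
$\left(40330 + z\right) \left(-11248 + c\right) = \left(40330 + 30713\right) \left(-11248 + 29904\right) = 71043 \cdot 18656 = 1325378208$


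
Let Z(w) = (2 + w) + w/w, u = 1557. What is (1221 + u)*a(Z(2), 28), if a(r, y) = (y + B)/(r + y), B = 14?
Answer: 38892/11 ≈ 3535.6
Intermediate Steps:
Z(w) = 3 + w (Z(w) = (2 + w) + 1 = 3 + w)
a(r, y) = (14 + y)/(r + y) (a(r, y) = (y + 14)/(r + y) = (14 + y)/(r + y))
(1221 + u)*a(Z(2), 28) = (1221 + 1557)*((14 + 28)/((3 + 2) + 28)) = 2778*(42/(5 + 28)) = 2778*(42/33) = 2778*((1/33)*42) = 2778*(14/11) = 38892/11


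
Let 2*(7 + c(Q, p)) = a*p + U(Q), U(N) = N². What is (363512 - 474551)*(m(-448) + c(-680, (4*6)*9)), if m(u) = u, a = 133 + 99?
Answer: -28403887239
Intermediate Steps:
a = 232
c(Q, p) = -7 + Q²/2 + 116*p (c(Q, p) = -7 + (232*p + Q²)/2 = -7 + (Q² + 232*p)/2 = -7 + (Q²/2 + 116*p) = -7 + Q²/2 + 116*p)
(363512 - 474551)*(m(-448) + c(-680, (4*6)*9)) = (363512 - 474551)*(-448 + (-7 + (½)*(-680)² + 116*((4*6)*9))) = -111039*(-448 + (-7 + (½)*462400 + 116*(24*9))) = -111039*(-448 + (-7 + 231200 + 116*216)) = -111039*(-448 + (-7 + 231200 + 25056)) = -111039*(-448 + 256249) = -111039*255801 = -28403887239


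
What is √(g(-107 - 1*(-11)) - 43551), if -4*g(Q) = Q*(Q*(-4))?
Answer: 3*I*√3815 ≈ 185.3*I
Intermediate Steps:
g(Q) = Q² (g(Q) = -Q*Q*(-4)/4 = -Q*(-4*Q)/4 = -(-1)*Q² = Q²)
√(g(-107 - 1*(-11)) - 43551) = √((-107 - 1*(-11))² - 43551) = √((-107 + 11)² - 43551) = √((-96)² - 43551) = √(9216 - 43551) = √(-34335) = 3*I*√3815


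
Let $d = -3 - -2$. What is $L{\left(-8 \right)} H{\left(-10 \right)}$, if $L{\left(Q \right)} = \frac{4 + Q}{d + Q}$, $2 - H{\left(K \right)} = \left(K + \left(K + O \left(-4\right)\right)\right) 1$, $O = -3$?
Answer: $\frac{40}{9} \approx 4.4444$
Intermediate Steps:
$d = -1$ ($d = -3 + 2 = -1$)
$H{\left(K \right)} = -10 - 2 K$ ($H{\left(K \right)} = 2 - \left(K + \left(K - -12\right)\right) 1 = 2 - \left(K + \left(K + 12\right)\right) 1 = 2 - \left(K + \left(12 + K\right)\right) 1 = 2 - \left(12 + 2 K\right) 1 = 2 - \left(12 + 2 K\right) = -10 - 2 K$)
$L{\left(Q \right)} = \frac{4 + Q}{-1 + Q}$
$L{\left(-8 \right)} H{\left(-10 \right)} = \frac{4 - 8}{-1 - 8} \left(-10 - -20\right) = \frac{1}{-9} \left(-4\right) \left(-10 + 20\right) = \left(- \frac{1}{9}\right) \left(-4\right) 10 = \frac{4}{9} \cdot 10 = \frac{40}{9}$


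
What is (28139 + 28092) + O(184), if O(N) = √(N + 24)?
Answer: 56231 + 4*√13 ≈ 56245.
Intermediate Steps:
O(N) = √(24 + N)
(28139 + 28092) + O(184) = (28139 + 28092) + √(24 + 184) = 56231 + √208 = 56231 + 4*√13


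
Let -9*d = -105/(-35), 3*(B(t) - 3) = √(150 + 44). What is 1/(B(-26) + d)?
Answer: -12/65 + 3*√194/130 ≈ 0.13681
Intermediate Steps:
B(t) = 3 + √194/3 (B(t) = 3 + √(150 + 44)/3 = 3 + √194/3)
d = -⅓ (d = -(-35)/(3*(-35)) = -(-35)*(-1)/(3*35) = -⅑*3 = -⅓ ≈ -0.33333)
1/(B(-26) + d) = 1/((3 + √194/3) - ⅓) = 1/(8/3 + √194/3)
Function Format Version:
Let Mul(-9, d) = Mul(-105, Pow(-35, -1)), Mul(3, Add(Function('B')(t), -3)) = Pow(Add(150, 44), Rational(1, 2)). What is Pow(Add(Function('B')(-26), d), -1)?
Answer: Add(Rational(-12, 65), Mul(Rational(3, 130), Pow(194, Rational(1, 2)))) ≈ 0.13681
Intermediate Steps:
Function('B')(t) = Add(3, Mul(Rational(1, 3), Pow(194, Rational(1, 2)))) (Function('B')(t) = Add(3, Mul(Rational(1, 3), Pow(Add(150, 44), Rational(1, 2)))) = Add(3, Mul(Rational(1, 3), Pow(194, Rational(1, 2)))))
d = Rational(-1, 3) (d = Mul(Rational(-1, 9), Mul(-105, Pow(-35, -1))) = Mul(Rational(-1, 9), Mul(-105, Rational(-1, 35))) = Mul(Rational(-1, 9), 3) = Rational(-1, 3) ≈ -0.33333)
Pow(Add(Function('B')(-26), d), -1) = Pow(Add(Add(3, Mul(Rational(1, 3), Pow(194, Rational(1, 2)))), Rational(-1, 3)), -1) = Pow(Add(Rational(8, 3), Mul(Rational(1, 3), Pow(194, Rational(1, 2)))), -1)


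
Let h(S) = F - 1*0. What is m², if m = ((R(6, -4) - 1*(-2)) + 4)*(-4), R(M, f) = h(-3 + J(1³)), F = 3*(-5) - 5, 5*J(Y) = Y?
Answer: 3136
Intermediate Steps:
J(Y) = Y/5
F = -20 (F = -15 - 5 = -20)
h(S) = -20 (h(S) = -20 - 1*0 = -20 + 0 = -20)
R(M, f) = -20
m = 56 (m = ((-20 - 1*(-2)) + 4)*(-4) = ((-20 + 2) + 4)*(-4) = (-18 + 4)*(-4) = -14*(-4) = 56)
m² = 56² = 3136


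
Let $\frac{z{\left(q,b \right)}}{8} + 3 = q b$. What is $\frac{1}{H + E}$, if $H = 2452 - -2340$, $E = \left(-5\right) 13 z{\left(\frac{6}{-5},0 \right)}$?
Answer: $\frac{1}{6352} \approx 0.00015743$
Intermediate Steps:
$z{\left(q,b \right)} = -24 + 8 b q$ ($z{\left(q,b \right)} = -24 + 8 q b = -24 + 8 b q$)
$E = 1560$ ($E = \left(-5\right) 13 \left(-24 + 8 \cdot 0 \frac{6}{-5}\right) = - 65 \left(-24 + 8 \cdot 0 \cdot 6 \left(- \frac{1}{5}\right)\right) = - 65 \left(-24 + 8 \cdot 0 \left(- \frac{6}{5}\right)\right) = - 65 \left(-24 + 0\right) = \left(-65\right) \left(-24\right) = 1560$)
$H = 4792$ ($H = 2452 + 2340 = 4792$)
$\frac{1}{H + E} = \frac{1}{4792 + 1560} = \frac{1}{6352}$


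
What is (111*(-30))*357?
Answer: -1188810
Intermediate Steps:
(111*(-30))*357 = -3330*357 = -1188810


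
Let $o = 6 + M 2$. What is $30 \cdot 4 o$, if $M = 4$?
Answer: $1680$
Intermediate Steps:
$o = 14$ ($o = 6 + 4 \cdot 2 = 6 + 8 = 14$)
$30 \cdot 4 o = 30 \cdot 4 \cdot 14 = 120 \cdot 14 = 1680$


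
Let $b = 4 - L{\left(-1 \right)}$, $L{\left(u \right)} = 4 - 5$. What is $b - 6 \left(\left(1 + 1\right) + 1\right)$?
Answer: $-13$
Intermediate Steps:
$L{\left(u \right)} = -1$ ($L{\left(u \right)} = 4 - 5 = -1$)
$b = 5$ ($b = 4 - -1 = 4 + 1 = 5$)
$b - 6 \left(\left(1 + 1\right) + 1\right) = 5 - 6 \left(\left(1 + 1\right) + 1\right) = 5 - 6 \left(2 + 1\right) = 5 - 18 = -13$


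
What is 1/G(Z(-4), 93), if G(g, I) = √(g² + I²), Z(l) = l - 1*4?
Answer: √8713/8713 ≈ 0.010713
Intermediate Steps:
Z(l) = -4 + l (Z(l) = l - 4 = -4 + l)
G(g, I) = √(I² + g²)
1/G(Z(-4), 93) = 1/(√(93² + (-4 - 4)²)) = 1/(√(8649 + (-8)²)) = 1/(√(8649 + 64)) = 1/(√8713) = √8713/8713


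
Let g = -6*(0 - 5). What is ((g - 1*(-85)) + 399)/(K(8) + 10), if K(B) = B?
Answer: 257/9 ≈ 28.556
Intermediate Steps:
g = 30 (g = -6*(-5) = 30)
((g - 1*(-85)) + 399)/(K(8) + 10) = ((30 - 1*(-85)) + 399)/(8 + 10) = ((30 + 85) + 399)/18 = (115 + 399)*(1/18) = 514*(1/18) = 257/9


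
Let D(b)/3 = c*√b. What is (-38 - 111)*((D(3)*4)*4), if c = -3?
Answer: 21456*√3 ≈ 37163.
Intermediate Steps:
D(b) = -9*√b (D(b) = 3*(-3*√b) = -9*√b)
(-38 - 111)*((D(3)*4)*4) = (-38 - 111)*((-9*√3*4)*4) = -149*(-36*√3)*4 = -(-21456)*√3 = 21456*√3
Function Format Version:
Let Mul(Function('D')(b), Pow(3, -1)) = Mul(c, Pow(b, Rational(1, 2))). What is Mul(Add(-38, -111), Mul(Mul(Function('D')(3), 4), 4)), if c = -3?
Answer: Mul(21456, Pow(3, Rational(1, 2))) ≈ 37163.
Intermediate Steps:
Function('D')(b) = Mul(-9, Pow(b, Rational(1, 2))) (Function('D')(b) = Mul(3, Mul(-3, Pow(b, Rational(1, 2)))) = Mul(-9, Pow(b, Rational(1, 2))))
Mul(Add(-38, -111), Mul(Mul(Function('D')(3), 4), 4)) = Mul(Add(-38, -111), Mul(Mul(Mul(-9, Pow(3, Rational(1, 2))), 4), 4)) = Mul(-149, Mul(Mul(-36, Pow(3, Rational(1, 2))), 4)) = Mul(-149, Mul(-144, Pow(3, Rational(1, 2)))) = Mul(21456, Pow(3, Rational(1, 2)))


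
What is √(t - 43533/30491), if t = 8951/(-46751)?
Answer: 4*I*√205638310466334874/1425484741 ≈ 1.2725*I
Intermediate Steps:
t = -8951/46751 (t = 8951*(-1/46751) = -8951/46751 ≈ -0.19146)
√(t - 43533/30491) = √(-8951/46751 - 43533/30491) = √(-2308136224/1425484741) = 4*I*√205638310466334874/1425484741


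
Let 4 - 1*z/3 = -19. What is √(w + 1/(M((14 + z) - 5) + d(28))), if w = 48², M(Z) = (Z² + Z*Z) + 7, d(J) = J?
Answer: √343096045739/12203 ≈ 48.000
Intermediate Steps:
z = 69 (z = 12 - 3*(-19) = 12 + 57 = 69)
M(Z) = 7 + 2*Z² (M(Z) = (Z² + Z²) + 7 = 2*Z² + 7 = 7 + 2*Z²)
w = 2304
√(w + 1/(M((14 + z) - 5) + d(28))) = √(2304 + 1/((7 + 2*((14 + 69) - 5)²) + 28)) = √(2304 + 1/((7 + 2*(83 - 5)²) + 28)) = √(2304 + 1/((7 + 2*78²) + 28)) = √(2304 + 1/((7 + 2*6084) + 28)) = √(2304 + 1/((7 + 12168) + 28)) = √(2304 + 1/(12175 + 28)) = √(2304 + 1/12203) = √(28115713/12203) = √343096045739/12203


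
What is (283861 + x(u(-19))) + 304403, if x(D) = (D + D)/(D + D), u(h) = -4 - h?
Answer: 588265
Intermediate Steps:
x(D) = 1 (x(D) = (2*D)/((2*D)) = (2*D)*(1/(2*D)) = 1)
(283861 + x(u(-19))) + 304403 = (283861 + 1) + 304403 = 283862 + 304403 = 588265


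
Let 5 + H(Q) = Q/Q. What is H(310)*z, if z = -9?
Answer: 36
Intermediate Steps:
H(Q) = -4 (H(Q) = -5 + Q/Q = -5 + 1 = -4)
H(310)*z = -4*(-9) = 36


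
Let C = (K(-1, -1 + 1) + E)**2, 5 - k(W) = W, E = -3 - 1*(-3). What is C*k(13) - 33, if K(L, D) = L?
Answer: -41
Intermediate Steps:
E = 0 (E = -3 + 3 = 0)
k(W) = 5 - W
C = 1 (C = (-1 + 0)**2 = (-1)**2 = 1)
C*k(13) - 33 = 1*(5 - 1*13) - 33 = 1*(5 - 13) - 33 = 1*(-8) - 33 = -8 - 33 = -41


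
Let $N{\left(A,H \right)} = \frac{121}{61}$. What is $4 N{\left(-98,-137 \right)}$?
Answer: $\frac{484}{61} \approx 7.9344$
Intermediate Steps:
$N{\left(A,H \right)} = \frac{121}{61}$ ($N{\left(A,H \right)} = 121 \cdot \frac{1}{61} = \frac{121}{61}$)
$4 N{\left(-98,-137 \right)} = 4 \cdot \frac{121}{61} = \frac{484}{61}$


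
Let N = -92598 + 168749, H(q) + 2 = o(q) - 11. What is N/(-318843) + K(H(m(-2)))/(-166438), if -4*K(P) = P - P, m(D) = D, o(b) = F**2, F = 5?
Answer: -76151/318843 ≈ -0.23884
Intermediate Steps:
o(b) = 25 (o(b) = 5**2 = 25)
H(q) = 12 (H(q) = -2 + (25 - 11) = -2 + 14 = 12)
K(P) = 0 (K(P) = -(P - P)/4 = -1/4*0 = 0)
N = 76151
N/(-318843) + K(H(m(-2)))/(-166438) = 76151/(-318843) + 0/(-166438) = 76151*(-1/318843) + 0*(-1/166438) = -76151/318843 + 0 = -76151/318843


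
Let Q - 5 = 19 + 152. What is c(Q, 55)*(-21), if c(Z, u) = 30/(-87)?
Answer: 210/29 ≈ 7.2414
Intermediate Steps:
Q = 176 (Q = 5 + (19 + 152) = 5 + 171 = 176)
c(Z, u) = -10/29 (c(Z, u) = 30*(-1/87) = -10/29)
c(Q, 55)*(-21) = -10/29*(-21) = 210/29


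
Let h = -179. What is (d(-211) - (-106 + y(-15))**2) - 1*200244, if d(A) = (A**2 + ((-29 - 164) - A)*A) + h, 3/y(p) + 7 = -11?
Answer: -6154969/36 ≈ -1.7097e+5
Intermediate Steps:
y(p) = -1/6 (y(p) = 3/(-7 - 11) = 3/(-18) = 3*(-1/18) = -1/6)
d(A) = -179 + A**2 + A*(-193 - A) (d(A) = (A**2 + ((-29 - 164) - A)*A) - 179 = (A**2 + (-193 - A)*A) - 179 = (A**2 + A*(-193 - A)) - 179 = -179 + A**2 + A*(-193 - A))
(d(-211) - (-106 + y(-15))**2) - 1*200244 = ((-179 - 193*(-211)) - (-106 - 1/6)**2) - 1*200244 = ((-179 + 40723) - (-637/6)**2) - 200244 = (40544 - 1*405769/36) - 200244 = (40544 - 405769/36) - 200244 = 1053815/36 - 200244 = -6154969/36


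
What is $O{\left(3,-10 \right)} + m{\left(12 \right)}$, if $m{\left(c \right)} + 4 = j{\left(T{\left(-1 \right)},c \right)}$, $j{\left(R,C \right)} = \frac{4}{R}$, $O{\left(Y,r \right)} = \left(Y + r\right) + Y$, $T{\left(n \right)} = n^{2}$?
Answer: $-4$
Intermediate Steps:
$O{\left(Y,r \right)} = r + 2 Y$
$m{\left(c \right)} = 0$ ($m{\left(c \right)} = -4 + \frac{4}{\left(-1\right)^{2}} = -4 + \frac{4}{1} = -4 + 4 \cdot 1 = -4 + 4 = 0$)
$O{\left(3,-10 \right)} + m{\left(12 \right)} = \left(-10 + 2 \cdot 3\right) + 0 = \left(-10 + 6\right) + 0 = -4 + 0 = -4$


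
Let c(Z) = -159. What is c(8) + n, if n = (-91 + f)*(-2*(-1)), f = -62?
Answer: -465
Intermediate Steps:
n = -306 (n = (-91 - 62)*(-2*(-1)) = -153*2 = -306)
c(8) + n = -159 - 306 = -465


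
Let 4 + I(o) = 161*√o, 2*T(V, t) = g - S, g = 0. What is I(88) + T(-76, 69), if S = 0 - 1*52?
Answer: 22 + 322*√22 ≈ 1532.3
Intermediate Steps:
S = -52 (S = 0 - 52 = -52)
T(V, t) = 26 (T(V, t) = (0 - 1*(-52))/2 = (0 + 52)/2 = (½)*52 = 26)
I(o) = -4 + 161*√o
I(88) + T(-76, 69) = (-4 + 161*√88) + 26 = (-4 + 161*(2*√22)) + 26 = (-4 + 322*√22) + 26 = 22 + 322*√22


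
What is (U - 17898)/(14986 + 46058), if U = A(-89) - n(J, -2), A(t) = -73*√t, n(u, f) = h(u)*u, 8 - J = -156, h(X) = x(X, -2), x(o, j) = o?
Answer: -22397/30522 - 73*I*√89/61044 ≈ -0.7338 - 0.011282*I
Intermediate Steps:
h(X) = X
J = 164 (J = 8 - 1*(-156) = 8 + 156 = 164)
n(u, f) = u² (n(u, f) = u*u = u²)
U = -26896 - 73*I*√89 (U = -73*I*√89 - 1*164² = -73*I*√89 - 1*26896 = -73*I*√89 - 26896 = -26896 - 73*I*√89 ≈ -26896.0 - 688.68*I)
(U - 17898)/(14986 + 46058) = ((-26896 - 73*I*√89) - 17898)/(14986 + 46058) = (-44794 - 73*I*√89)/61044 = (-44794 - 73*I*√89)*(1/61044) = -22397/30522 - 73*I*√89/61044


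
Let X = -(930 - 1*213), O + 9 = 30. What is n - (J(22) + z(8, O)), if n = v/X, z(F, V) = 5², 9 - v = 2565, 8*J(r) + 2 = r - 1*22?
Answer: -20253/956 ≈ -21.185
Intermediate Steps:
O = 21 (O = -9 + 30 = 21)
J(r) = -3 + r/8 (J(r) = -¼ + (r - 1*22)/8 = -¼ + (r - 22)/8 = -¼ + (-22 + r)/8 = -¼ + (-11/4 + r/8) = -3 + r/8)
v = -2556 (v = 9 - 1*2565 = 9 - 2565 = -2556)
z(F, V) = 25
X = -717 (X = -(930 - 213) = -1*717 = -717)
n = 852/239 (n = -2556/(-717) = -2556*(-1/717) = 852/239 ≈ 3.5649)
n - (J(22) + z(8, O)) = 852/239 - ((-3 + (⅛)*22) + 25) = 852/239 - ((-3 + 11/4) + 25) = 852/239 - (-¼ + 25) = 852/239 - 1*99/4 = 852/239 - 99/4 = -20253/956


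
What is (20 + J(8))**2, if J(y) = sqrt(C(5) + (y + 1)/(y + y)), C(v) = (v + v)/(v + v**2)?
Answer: (240 + sqrt(129))**2/144 ≈ 438.76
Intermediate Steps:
C(v) = 2*v/(v + v**2) (C(v) = (2*v)/(v + v**2) = 2*v/(v + v**2))
J(y) = sqrt(1/3 + (1 + y)/(2*y)) (J(y) = sqrt(2/(1 + 5) + (y + 1)/(y + y)) = sqrt(2/6 + (1 + y)/((2*y))) = sqrt(2*(1/6) + (1 + y)*(1/(2*y))) = sqrt(1/3 + (1 + y)/(2*y)))
(20 + J(8))**2 = (20 + sqrt(30 + 18/8)/6)**2 = (20 + sqrt(30 + 18*(1/8))/6)**2 = (20 + sqrt(30 + 9/4)/6)**2 = (20 + sqrt(129/4)/6)**2 = (20 + (sqrt(129)/2)/6)**2 = (20 + sqrt(129)/12)**2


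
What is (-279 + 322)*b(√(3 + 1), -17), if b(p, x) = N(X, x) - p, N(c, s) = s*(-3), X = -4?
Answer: 2107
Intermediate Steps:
N(c, s) = -3*s
b(p, x) = -p - 3*x (b(p, x) = -3*x - p = -p - 3*x)
(-279 + 322)*b(√(3 + 1), -17) = (-279 + 322)*(-√(3 + 1) - 3*(-17)) = 43*(-√4 + 51) = 43*(-1*2 + 51) = 43*(-2 + 51) = 43*49 = 2107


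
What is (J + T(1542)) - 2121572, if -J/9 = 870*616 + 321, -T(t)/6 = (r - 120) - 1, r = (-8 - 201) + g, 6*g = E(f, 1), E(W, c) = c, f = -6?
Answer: -6945762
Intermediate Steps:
g = ⅙ (g = (⅙)*1 = ⅙ ≈ 0.16667)
r = -1253/6 (r = (-8 - 201) + ⅙ = -209 + ⅙ = -1253/6 ≈ -208.83)
T(t) = 1979 (T(t) = -6*((-1253/6 - 120) - 1) = -6*(-1973/6 - 1) = -6*(-1979/6) = 1979)
J = -4826169 (J = -9*(870*616 + 321) = -9*(535920 + 321) = -9*536241 = -4826169)
(J + T(1542)) - 2121572 = (-4826169 + 1979) - 2121572 = -4824190 - 2121572 = -6945762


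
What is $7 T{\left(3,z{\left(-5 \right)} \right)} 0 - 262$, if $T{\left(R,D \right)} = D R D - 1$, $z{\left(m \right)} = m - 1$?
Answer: $-262$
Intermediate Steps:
$z{\left(m \right)} = -1 + m$
$T{\left(R,D \right)} = -1 + R D^{2}$ ($T{\left(R,D \right)} = R D^{2} - 1 = -1 + R D^{2}$)
$7 T{\left(3,z{\left(-5 \right)} \right)} 0 - 262 = 7 \left(-1 + 3 \left(-1 - 5\right)^{2}\right) 0 - 262 = 7 \left(-1 + 3 \left(-6\right)^{2}\right) 0 - 262 = 7 \left(-1 + 3 \cdot 36\right) 0 - 262 = 7 \left(-1 + 108\right) 0 - 262 = 7 \cdot 107 \cdot 0 - 262 = 749 \cdot 0 - 262 = 0 - 262 = -262$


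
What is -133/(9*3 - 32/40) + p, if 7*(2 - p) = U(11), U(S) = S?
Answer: -4262/917 ≈ -4.6478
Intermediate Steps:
p = 3/7 (p = 2 - ⅐*11 = 2 - 11/7 = 3/7 ≈ 0.42857)
-133/(9*3 - 32/40) + p = -133/(9*3 - 32/40) + 3/7 = -133/(27 - 32*1/40) + 3/7 = -133/(27 - ⅘) + 3/7 = -133/131/5 + 3/7 = -133*5/131 + 3/7 = -665/131 + 3/7 = -4262/917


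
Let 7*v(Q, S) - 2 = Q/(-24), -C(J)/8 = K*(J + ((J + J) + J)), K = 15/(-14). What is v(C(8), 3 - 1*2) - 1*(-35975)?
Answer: 1762709/49 ≈ 35974.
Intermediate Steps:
K = -15/14 (K = 15*(-1/14) = -15/14 ≈ -1.0714)
C(J) = 240*J/7 (C(J) = -(-60)*(J + ((J + J) + J))/7 = -(-60)*(J + (2*J + J))/7 = -(-60)*(J + 3*J)/7 = -(-60)*4*J/7 = -(-240)*J/7 = 240*J/7)
v(Q, S) = 2/7 - Q/168 (v(Q, S) = 2/7 + (Q/(-24))/7 = 2/7 + (Q*(-1/24))/7 = 2/7 + (-Q/24)/7 = 2/7 - Q/168)
v(C(8), 3 - 1*2) - 1*(-35975) = (2/7 - 10*8/49) - 1*(-35975) = (2/7 - 1/168*1920/7) + 35975 = (2/7 - 80/49) + 35975 = -66/49 + 35975 = 1762709/49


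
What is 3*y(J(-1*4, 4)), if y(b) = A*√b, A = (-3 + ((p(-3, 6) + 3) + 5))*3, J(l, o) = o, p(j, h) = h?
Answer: 198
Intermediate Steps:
A = 33 (A = (-3 + ((6 + 3) + 5))*3 = (-3 + (9 + 5))*3 = (-3 + 14)*3 = 11*3 = 33)
y(b) = 33*√b
3*y(J(-1*4, 4)) = 3*(33*√4) = 3*(33*2) = 3*66 = 198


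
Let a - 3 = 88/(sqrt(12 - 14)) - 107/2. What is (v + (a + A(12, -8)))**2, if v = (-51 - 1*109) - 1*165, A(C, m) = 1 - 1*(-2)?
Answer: 539537/4 + 32780*I*sqrt(2) ≈ 1.3488e+5 + 46358.0*I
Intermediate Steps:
A(C, m) = 3 (A(C, m) = 1 + 2 = 3)
a = -101/2 - 44*I*sqrt(2) (a = 3 + (88/(sqrt(12 - 14)) - 107/2) = 3 + (88/(sqrt(-2)) - 107*1/2) = 3 + (88/((I*sqrt(2))) - 107/2) = 3 + (88*(-I*sqrt(2)/2) - 107/2) = 3 + (-44*I*sqrt(2) - 107/2) = 3 + (-107/2 - 44*I*sqrt(2)) = -101/2 - 44*I*sqrt(2) ≈ -50.5 - 62.225*I)
v = -325 (v = (-51 - 109) - 165 = -160 - 165 = -325)
(v + (a + A(12, -8)))**2 = (-325 + ((-101/2 - 44*I*sqrt(2)) + 3))**2 = (-325 + (-95/2 - 44*I*sqrt(2)))**2 = (-745/2 - 44*I*sqrt(2))**2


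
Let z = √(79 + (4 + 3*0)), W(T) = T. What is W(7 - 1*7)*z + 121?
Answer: 121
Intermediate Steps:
z = √83 (z = √(79 + (4 + 0)) = √(79 + 4) = √83 ≈ 9.1104)
W(7 - 1*7)*z + 121 = (7 - 1*7)*√83 + 121 = (7 - 7)*√83 + 121 = 0*√83 + 121 = 0 + 121 = 121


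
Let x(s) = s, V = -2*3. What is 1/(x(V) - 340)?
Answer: -1/346 ≈ -0.0028902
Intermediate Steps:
V = -6
1/(x(V) - 340) = 1/(-6 - 340) = 1/(-346) = -1/346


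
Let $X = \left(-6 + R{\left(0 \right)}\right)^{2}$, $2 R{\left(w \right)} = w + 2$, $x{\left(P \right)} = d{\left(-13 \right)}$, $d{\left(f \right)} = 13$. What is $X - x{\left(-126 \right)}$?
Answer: $12$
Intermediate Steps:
$x{\left(P \right)} = 13$
$R{\left(w \right)} = 1 + \frac{w}{2}$ ($R{\left(w \right)} = \frac{w + 2}{2} = \frac{2 + w}{2} = 1 + \frac{w}{2}$)
$X = 25$ ($X = \left(-6 + \left(1 + \frac{1}{2} \cdot 0\right)\right)^{2} = \left(-6 + \left(1 + 0\right)\right)^{2} = \left(-6 + 1\right)^{2} = \left(-5\right)^{2} = 25$)
$X - x{\left(-126 \right)} = 25 - 13 = 12$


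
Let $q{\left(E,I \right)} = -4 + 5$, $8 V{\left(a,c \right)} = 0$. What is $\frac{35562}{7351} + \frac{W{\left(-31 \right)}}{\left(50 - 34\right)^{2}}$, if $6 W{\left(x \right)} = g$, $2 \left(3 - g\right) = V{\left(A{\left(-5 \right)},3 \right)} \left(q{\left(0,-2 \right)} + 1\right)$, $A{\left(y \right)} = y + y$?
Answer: $\frac{18215095}{3763712} \approx 4.8397$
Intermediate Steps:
$A{\left(y \right)} = 2 y$
$V{\left(a,c \right)} = 0$ ($V{\left(a,c \right)} = \frac{1}{8} \cdot 0 = 0$)
$q{\left(E,I \right)} = 1$
$g = 3$ ($g = 3 - \frac{0 \left(1 + 1\right)}{2} = 3 - \frac{0 \cdot 2}{2} = 3 - 0 = 3 + 0 = 3$)
$W{\left(x \right)} = \frac{1}{2}$ ($W{\left(x \right)} = \frac{1}{6} \cdot 3 = \frac{1}{2}$)
$\frac{35562}{7351} + \frac{W{\left(-31 \right)}}{\left(50 - 34\right)^{2}} = \frac{35562}{7351} + \frac{1}{2 \left(50 - 34\right)^{2}} = 35562 \cdot \frac{1}{7351} + \frac{1}{2 \cdot 16^{2}} = \frac{35562}{7351} + \frac{1}{2 \cdot 256} = \frac{35562}{7351} + \frac{1}{2} \cdot \frac{1}{256} = \frac{35562}{7351} + \frac{1}{512} = \frac{18215095}{3763712}$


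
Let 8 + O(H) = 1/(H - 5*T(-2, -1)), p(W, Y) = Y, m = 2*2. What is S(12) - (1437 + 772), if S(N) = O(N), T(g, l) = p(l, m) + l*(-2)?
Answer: -39907/18 ≈ -2217.1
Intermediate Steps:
m = 4
T(g, l) = 4 - 2*l (T(g, l) = 4 + l*(-2) = 4 - 2*l)
O(H) = -8 + 1/(-30 + H) (O(H) = -8 + 1/(H - 5*(4 - 2*(-1))) = -8 + 1/(H - 5*(4 + 2)) = -8 + 1/(H - 5*6) = -8 + 1/(H - 30) = -8 + 1/(-30 + H))
S(N) = (241 - 8*N)/(-30 + N)
S(12) - (1437 + 772) = (241 - 8*12)/(-30 + 12) - (1437 + 772) = (241 - 96)/(-18) - 1*2209 = -1/18*145 - 2209 = -145/18 - 2209 = -39907/18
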